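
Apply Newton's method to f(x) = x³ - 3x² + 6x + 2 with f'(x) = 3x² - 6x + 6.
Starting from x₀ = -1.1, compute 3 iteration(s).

f(x) = x³ - 3x² + 6x + 2
f'(x) = 3x² - 6x + 6
x₀ = -1.1

Newton-Raphson formula: x_{n+1} = x_n - f(x_n)/f'(x_n)

Iteration 1:
  f(-1.100000) = -9.561000
  f'(-1.100000) = 16.230000
  x_1 = -1.100000 - (-9.561000)/16.230000 = -0.510906
Iteration 2:
  f(-0.510906) = -1.981867
  f'(-0.510906) = 9.848508
  x_2 = -0.510906 - (-1.981867)/9.848508 = -0.309670
Iteration 3:
  f(-0.309670) = -0.175406
  f'(-0.309670) = 8.145710
  x_3 = -0.309670 - (-0.175406)/8.145710 = -0.288137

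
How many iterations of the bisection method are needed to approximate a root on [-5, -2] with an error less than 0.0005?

We need (b-a)/2^n ≤ 0.0005
(-2 - (-5))/2^n ≤ 0.0005
3/2^n ≤ 0.0005
2^n ≥ 6000
n ≥ log₂(6000) = 12.55
n ≥ 13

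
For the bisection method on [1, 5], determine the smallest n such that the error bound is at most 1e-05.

We need (b-a)/2^n ≤ 1e-05
(5 - 1)/2^n ≤ 1e-05
4/2^n ≤ 1e-05
2^n ≥ 400000
n ≥ log₂(400000) = 18.61
n ≥ 19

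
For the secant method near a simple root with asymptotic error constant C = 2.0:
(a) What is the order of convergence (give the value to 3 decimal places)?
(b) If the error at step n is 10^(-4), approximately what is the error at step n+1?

(a) Secant method has superlinear convergence with order φ = (1+√5)/2 ≈ 1.618.
    This means |e_{n+1}| ≈ C|e_n|^1.618.

(b) With |e_n| = 10^(-4) and C = 2.0:
    |e_{n+1}| ≈ 2.0 × (10^(-4))^1.618 = 2.0 × 10^(-6.47)

(a) ≈ 1.618 (golden ratio); (b) |e_{n+1}| ≈ 6.744e-07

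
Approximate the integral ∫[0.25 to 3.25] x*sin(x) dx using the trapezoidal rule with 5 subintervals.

f(x) = x*sin(x)
a = 0.25, b = 3.25, n = 5
h = (b - a)/n = 0.600000

Trapezoidal rule: (h/2)[f(x₀) + 2f(x₁) + 2f(x₂) + ... + f(xₙ)]

x_0 = 0.2500, f(x_0) = 0.061851, coefficient = 1
x_1 = 0.8500, f(x_1) = 0.638588, coefficient = 2
x_2 = 1.4500, f(x_2) = 1.439434, coefficient = 2
x_3 = 2.0500, f(x_3) = 1.819093, coefficient = 2
x_4 = 2.6500, f(x_4) = 1.250881, coefficient = 2
x_5 = 3.2500, f(x_5) = -0.351634, coefficient = 1

I ≈ (0.600000/2) × 10.006209 = 3.001863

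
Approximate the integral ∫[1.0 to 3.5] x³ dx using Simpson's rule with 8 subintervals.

f(x) = x³
a = 1.0, b = 3.5, n = 8
h = (b - a)/n = 0.312500

Simpson's rule: (h/3)[f(x₀) + 4f(x₁) + 2f(x₂) + ... + f(xₙ)]

x_0 = 1.0000, f(x_0) = 1.000000, coefficient = 1
x_1 = 1.3125, f(x_1) = 2.260986, coefficient = 4
x_2 = 1.6250, f(x_2) = 4.291016, coefficient = 2
x_3 = 1.9375, f(x_3) = 7.273193, coefficient = 4
x_4 = 2.2500, f(x_4) = 11.390625, coefficient = 2
x_5 = 2.5625, f(x_5) = 16.826416, coefficient = 4
x_6 = 2.8750, f(x_6) = 23.763672, coefficient = 2
x_7 = 3.1875, f(x_7) = 32.385498, coefficient = 4
x_8 = 3.5000, f(x_8) = 42.875000, coefficient = 1

I ≈ (0.312500/3) × 357.750000 = 37.265625
Exact value: 37.265625
Error: 0.000000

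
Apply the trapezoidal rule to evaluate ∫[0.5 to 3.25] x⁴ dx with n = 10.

f(x) = x⁴
a = 0.5, b = 3.25, n = 10
h = (b - a)/n = 0.275000

Trapezoidal rule: (h/2)[f(x₀) + 2f(x₁) + 2f(x₂) + ... + f(xₙ)]

x_0 = 0.5000, f(x_0) = 0.062500, coefficient = 1
x_1 = 0.7750, f(x_1) = 0.360750, coefficient = 2
x_2 = 1.0500, f(x_2) = 1.215506, coefficient = 2
x_3 = 1.3250, f(x_3) = 3.082219, coefficient = 2
x_4 = 1.6000, f(x_4) = 6.553600, coefficient = 2
x_5 = 1.8750, f(x_5) = 12.359619, coefficient = 2
x_6 = 2.1500, f(x_6) = 21.367506, coefficient = 2
x_7 = 2.4250, f(x_7) = 34.581750, coefficient = 2
x_8 = 2.7000, f(x_8) = 53.144100, coefficient = 2
x_9 = 2.9750, f(x_9) = 78.333563, coefficient = 2
x_10 = 3.2500, f(x_10) = 111.566406, coefficient = 1

I ≈ (0.275000/2) × 533.626135 = 73.373594
Exact value: 72.511914
Error: 0.861680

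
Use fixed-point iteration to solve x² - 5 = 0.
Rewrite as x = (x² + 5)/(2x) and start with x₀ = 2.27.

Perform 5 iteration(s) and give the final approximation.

Equation: x² - 5 = 0
Fixed-point form: x = (x² + 5)/(2x)
x₀ = 2.27

x_1 = g(2.270000) = 2.236322
x_2 = g(2.236322) = 2.236068
x_3 = g(2.236068) = 2.236068
x_4 = g(2.236068) = 2.236068
x_5 = g(2.236068) = 2.236068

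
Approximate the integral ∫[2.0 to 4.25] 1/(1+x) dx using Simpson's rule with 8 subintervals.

f(x) = 1/(1+x)
a = 2.0, b = 4.25, n = 8
h = (b - a)/n = 0.281250

Simpson's rule: (h/3)[f(x₀) + 4f(x₁) + 2f(x₂) + ... + f(xₙ)]

x_0 = 2.0000, f(x_0) = 0.333333, coefficient = 1
x_1 = 2.2812, f(x_1) = 0.304762, coefficient = 4
x_2 = 2.5625, f(x_2) = 0.280702, coefficient = 2
x_3 = 2.8438, f(x_3) = 0.260163, coefficient = 4
x_4 = 3.1250, f(x_4) = 0.242424, coefficient = 2
x_5 = 3.4062, f(x_5) = 0.226950, coefficient = 4
x_6 = 3.6875, f(x_6) = 0.213333, coefficient = 2
x_7 = 3.9688, f(x_7) = 0.201258, coefficient = 4
x_8 = 4.2500, f(x_8) = 0.190476, coefficient = 1

I ≈ (0.281250/3) × 5.969259 = 0.559618
Exact value: 0.559616
Error: 0.000002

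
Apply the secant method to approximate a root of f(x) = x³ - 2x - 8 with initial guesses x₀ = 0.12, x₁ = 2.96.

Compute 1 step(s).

f(x) = x³ - 2x - 8
x₀ = 0.12, x₁ = 2.96

Secant formula: x_{n+1} = x_n - f(x_n)(x_n - x_{n-1})/(f(x_n) - f(x_{n-1}))

Iteration 1:
  f(0.120000) = -8.238272
  f(2.960000) = 12.014336
  x_2 = 2.960000 - 12.014336×(2.960000 - 0.120000)/(12.014336 - (-8.238272))
       = 1.275243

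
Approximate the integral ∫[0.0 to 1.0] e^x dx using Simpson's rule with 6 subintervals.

f(x) = e^x
a = 0.0, b = 1.0, n = 6
h = (b - a)/n = 0.166667

Simpson's rule: (h/3)[f(x₀) + 4f(x₁) + 2f(x₂) + ... + f(xₙ)]

x_0 = 0.0000, f(x_0) = 1.000000, coefficient = 1
x_1 = 0.1667, f(x_1) = 1.181360, coefficient = 4
x_2 = 0.3333, f(x_2) = 1.395612, coefficient = 2
x_3 = 0.5000, f(x_3) = 1.648721, coefficient = 4
x_4 = 0.6667, f(x_4) = 1.947734, coefficient = 2
x_5 = 0.8333, f(x_5) = 2.300976, coefficient = 4
x_6 = 1.0000, f(x_6) = 2.718282, coefficient = 1

I ≈ (0.166667/3) × 30.929205 = 1.718289
Exact value: 1.718282
Error: 0.000007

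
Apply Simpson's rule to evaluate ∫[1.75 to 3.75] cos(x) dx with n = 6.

f(x) = cos(x)
a = 1.75, b = 3.75, n = 6
h = (b - a)/n = 0.333333

Simpson's rule: (h/3)[f(x₀) + 4f(x₁) + 2f(x₂) + ... + f(xₙ)]

x_0 = 1.7500, f(x_0) = -0.178246, coefficient = 1
x_1 = 2.0833, f(x_1) = -0.490390, coefficient = 4
x_2 = 2.4167, f(x_2) = -0.748549, coefficient = 2
x_3 = 2.7500, f(x_3) = -0.924302, coefficient = 4
x_4 = 3.0833, f(x_4) = -0.998303, coefficient = 2
x_5 = 3.4167, f(x_5) = -0.962405, coefficient = 4
x_6 = 3.7500, f(x_6) = -0.820559, coefficient = 1

I ≈ (0.333333/3) × -14.000898 = -1.555655
Exact value: -1.555547
Error: 0.000108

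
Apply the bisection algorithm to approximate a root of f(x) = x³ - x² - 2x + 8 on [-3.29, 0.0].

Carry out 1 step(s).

f(x) = x³ - x² - 2x + 8
Initial interval: [-3.29, 0.0]

Iteration 1:
  c_1 = (-3.290000 + 0.000000)/2 = -1.645000
  f(c_1) = f(-1.645000) = 4.132564
  f(a) × f(c) < 0, new interval: [-3.290000, -1.645000]

After 1 iteration(s), the approximation is c_1 = -1.645000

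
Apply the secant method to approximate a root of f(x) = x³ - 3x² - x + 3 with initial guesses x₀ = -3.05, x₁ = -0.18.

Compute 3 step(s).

f(x) = x³ - 3x² - x + 3
x₀ = -3.05, x₁ = -0.18

Secant formula: x_{n+1} = x_n - f(x_n)(x_n - x_{n-1})/(f(x_n) - f(x_{n-1}))

Iteration 1:
  f(-3.050000) = -50.230125
  f(-0.180000) = 3.076968
  x_2 = -0.180000 - 3.076968×(-0.180000 - (-3.050000))/(3.076968 - (-50.230125))
       = -0.345661
Iteration 2:
  f(-0.180000) = 3.076968
  f(-0.345661) = 2.945917
  x_3 = -0.345661 - 2.945917×(-0.345661 - (-0.180000))/(2.945917 - 3.076968)
       = -4.069564
Iteration 3:
  f(-0.345661) = 2.945917
  f(-4.069564) = -110.012003
  x_4 = -4.069564 - (-110.012003)×(-4.069564 - (-0.345661))/(-110.012003 - 2.945917)
       = -0.442779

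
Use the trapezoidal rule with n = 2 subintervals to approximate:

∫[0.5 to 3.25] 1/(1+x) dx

f(x) = 1/(1+x)
a = 0.5, b = 3.25, n = 2
h = (b - a)/n = 1.375000

Trapezoidal rule: (h/2)[f(x₀) + 2f(x₁) + 2f(x₂) + ... + f(xₙ)]

x_0 = 0.5000, f(x_0) = 0.666667, coefficient = 1
x_1 = 1.8750, f(x_1) = 0.347826, coefficient = 2
x_2 = 3.2500, f(x_2) = 0.235294, coefficient = 1

I ≈ (1.375000/2) × 1.597613 = 1.098359
Exact value: 1.041454
Error: 0.056905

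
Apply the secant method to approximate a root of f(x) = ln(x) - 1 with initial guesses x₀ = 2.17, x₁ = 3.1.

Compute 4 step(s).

f(x) = ln(x) - 1
x₀ = 2.17, x₁ = 3.1

Secant formula: x_{n+1} = x_n - f(x_n)(x_n - x_{n-1})/(f(x_n) - f(x_{n-1}))

Iteration 1:
  f(2.170000) = -0.225273
  f(3.100000) = 0.131402
  x_2 = 3.100000 - 0.131402×(3.100000 - 2.170000)/(0.131402 - (-0.225273))
       = 2.757380
Iteration 2:
  f(3.100000) = 0.131402
  f(2.757380) = 0.014281
  x_3 = 2.757380 - 0.014281×(2.757380 - 3.100000)/(0.014281 - 0.131402)
       = 2.715603
Iteration 3:
  f(2.757380) = 0.014281
  f(2.715603) = -0.000986
  x_4 = 2.715603 - (-0.000986)×(2.715603 - 2.757380)/(-0.000986 - 0.014281)
       = 2.718301
Iteration 4:
  f(2.715603) = -0.000986
  f(2.718301) = 0.000007
  x_5 = 2.718301 - 0.000007×(2.718301 - 2.715603)/(0.000007 - (-0.000986))
       = 2.718282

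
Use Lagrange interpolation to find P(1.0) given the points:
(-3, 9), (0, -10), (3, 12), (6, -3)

Lagrange interpolation formula:
P(x) = Σ yᵢ × Lᵢ(x)
where Lᵢ(x) = Π_{j≠i} (x - xⱼ)/(xᵢ - xⱼ)

L_0(1.0) = (1.0 - 0)/(-3 - 0) × (1.0 - 3)/(-3 - 3) × (1.0 - 6)/(-3 - 6) = -0.061728
L_1(1.0) = (1.0 - (-3))/(0 - (-3)) × (1.0 - 3)/(0 - 3) × (1.0 - 6)/(0 - 6) = 0.740741
L_2(1.0) = (1.0 - (-3))/(3 - (-3)) × (1.0 - 0)/(3 - 0) × (1.0 - 6)/(3 - 6) = 0.370370
L_3(1.0) = (1.0 - (-3))/(6 - (-3)) × (1.0 - 0)/(6 - 0) × (1.0 - 3)/(6 - 3) = -0.049383

P(1.0) = 9×L_0(1.0) + (-10)×L_1(1.0) + 12×L_2(1.0) + (-3)×L_3(1.0)
P(1.0) = -3.370370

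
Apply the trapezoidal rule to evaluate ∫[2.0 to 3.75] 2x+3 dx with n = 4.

f(x) = 2x+3
a = 2.0, b = 3.75, n = 4
h = (b - a)/n = 0.437500

Trapezoidal rule: (h/2)[f(x₀) + 2f(x₁) + 2f(x₂) + ... + f(xₙ)]

x_0 = 2.0000, f(x_0) = 7.000000, coefficient = 1
x_1 = 2.4375, f(x_1) = 7.875000, coefficient = 2
x_2 = 2.8750, f(x_2) = 8.750000, coefficient = 2
x_3 = 3.3125, f(x_3) = 9.625000, coefficient = 2
x_4 = 3.7500, f(x_4) = 10.500000, coefficient = 1

I ≈ (0.437500/2) × 70.000000 = 15.312500
Exact value: 15.312500
Error: 0.000000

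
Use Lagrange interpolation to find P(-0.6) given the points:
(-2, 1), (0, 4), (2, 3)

Lagrange interpolation formula:
P(x) = Σ yᵢ × Lᵢ(x)
where Lᵢ(x) = Π_{j≠i} (x - xⱼ)/(xᵢ - xⱼ)

L_0(-0.6) = (-0.6 - 0)/(-2 - 0) × (-0.6 - 2)/(-2 - 2) = 0.195000
L_1(-0.6) = (-0.6 - (-2))/(0 - (-2)) × (-0.6 - 2)/(0 - 2) = 0.910000
L_2(-0.6) = (-0.6 - (-2))/(2 - (-2)) × (-0.6 - 0)/(2 - 0) = -0.105000

P(-0.6) = 1×L_0(-0.6) + 4×L_1(-0.6) + 3×L_2(-0.6)
P(-0.6) = 3.520000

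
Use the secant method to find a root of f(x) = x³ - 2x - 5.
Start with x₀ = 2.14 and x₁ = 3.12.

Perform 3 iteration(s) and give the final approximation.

f(x) = x³ - 2x - 5
x₀ = 2.14, x₁ = 3.12

Secant formula: x_{n+1} = x_n - f(x_n)(x_n - x_{n-1})/(f(x_n) - f(x_{n-1}))

Iteration 1:
  f(2.140000) = 0.520344
  f(3.120000) = 19.131328
  x_2 = 3.120000 - 19.131328×(3.120000 - 2.140000)/(19.131328 - 0.520344)
       = 2.112600
Iteration 2:
  f(3.120000) = 19.131328
  f(2.112600) = 0.203503
  x_3 = 2.112600 - 0.203503×(2.112600 - 3.120000)/(0.203503 - 19.131328)
       = 2.101769
Iteration 3:
  f(2.112600) = 0.203503
  f(2.101769) = 0.080887
  x_4 = 2.101769 - 0.080887×(2.101769 - 2.112600)/(0.080887 - 0.203503)
       = 2.094624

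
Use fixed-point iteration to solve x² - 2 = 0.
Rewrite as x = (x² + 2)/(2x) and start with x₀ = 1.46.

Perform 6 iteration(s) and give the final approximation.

Equation: x² - 2 = 0
Fixed-point form: x = (x² + 2)/(2x)
x₀ = 1.46

x_1 = g(1.460000) = 1.414932
x_2 = g(1.414932) = 1.414214
x_3 = g(1.414214) = 1.414214
x_4 = g(1.414214) = 1.414214
x_5 = g(1.414214) = 1.414214
x_6 = g(1.414214) = 1.414214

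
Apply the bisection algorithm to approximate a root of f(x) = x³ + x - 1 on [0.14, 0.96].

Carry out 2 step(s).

f(x) = x³ + x - 1
Initial interval: [0.14, 0.96]

Iteration 1:
  c_1 = (0.140000 + 0.960000)/2 = 0.550000
  f(c_1) = f(0.550000) = -0.283625
  f(a) × f(c) ≥ 0, new interval: [0.550000, 0.960000]
Iteration 2:
  c_2 = (0.550000 + 0.960000)/2 = 0.755000
  f(c_2) = f(0.755000) = 0.185369
  f(a) × f(c) < 0, new interval: [0.550000, 0.755000]

After 2 iteration(s), the approximation is c_2 = 0.755000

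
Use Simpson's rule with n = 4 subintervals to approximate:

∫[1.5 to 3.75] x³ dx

f(x) = x³
a = 1.5, b = 3.75, n = 4
h = (b - a)/n = 0.562500

Simpson's rule: (h/3)[f(x₀) + 4f(x₁) + 2f(x₂) + ... + f(xₙ)]

x_0 = 1.5000, f(x_0) = 3.375000, coefficient = 1
x_1 = 2.0625, f(x_1) = 8.773682, coefficient = 4
x_2 = 2.6250, f(x_2) = 18.087891, coefficient = 2
x_3 = 3.1875, f(x_3) = 32.385498, coefficient = 4
x_4 = 3.7500, f(x_4) = 52.734375, coefficient = 1

I ≈ (0.562500/3) × 256.921875 = 48.172852
Exact value: 48.172852
Error: 0.000000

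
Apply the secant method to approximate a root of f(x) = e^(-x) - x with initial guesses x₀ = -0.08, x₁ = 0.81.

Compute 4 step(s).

f(x) = e^(-x) - x
x₀ = -0.08, x₁ = 0.81

Secant formula: x_{n+1} = x_n - f(x_n)(x_n - x_{n-1})/(f(x_n) - f(x_{n-1}))

Iteration 1:
  f(-0.080000) = 1.163287
  f(0.810000) = -0.365142
  x_2 = 0.810000 - (-0.365142)×(0.810000 - (-0.080000))/(-0.365142 - 1.163287)
       = 0.597379
Iteration 2:
  f(0.810000) = -0.365142
  f(0.597379) = -0.047127
  x_3 = 0.597379 - (-0.047127)×(0.597379 - 0.810000)/(-0.047127 - (-0.365142))
       = 0.565870
Iteration 3:
  f(0.597379) = -0.047127
  f(0.565870) = 0.001995
  x_4 = 0.565870 - 0.001995×(0.565870 - 0.597379)/(0.001995 - (-0.047127))
       = 0.567150
Iteration 4:
  f(0.565870) = 0.001995
  f(0.567150) = -0.000011
  x_5 = 0.567150 - (-0.000011)×(0.567150 - 0.565870)/(-0.000011 - 0.001995)
       = 0.567143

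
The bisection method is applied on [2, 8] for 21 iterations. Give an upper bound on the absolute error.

Bisection error bound: |error| ≤ (b-a)/2^n
|error| ≤ (8 - 2)/2^21 = 6/2^21
|error| ≤ 0.0000028610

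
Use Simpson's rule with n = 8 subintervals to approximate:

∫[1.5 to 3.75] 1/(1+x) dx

f(x) = 1/(1+x)
a = 1.5, b = 3.75, n = 8
h = (b - a)/n = 0.281250

Simpson's rule: (h/3)[f(x₀) + 4f(x₁) + 2f(x₂) + ... + f(xₙ)]

x_0 = 1.5000, f(x_0) = 0.400000, coefficient = 1
x_1 = 1.7812, f(x_1) = 0.359551, coefficient = 4
x_2 = 2.0625, f(x_2) = 0.326531, coefficient = 2
x_3 = 2.3438, f(x_3) = 0.299065, coefficient = 4
x_4 = 2.6250, f(x_4) = 0.275862, coefficient = 2
x_5 = 2.9062, f(x_5) = 0.256000, coefficient = 4
x_6 = 3.1875, f(x_6) = 0.238806, coefficient = 2
x_7 = 3.4688, f(x_7) = 0.223776, coefficient = 4
x_8 = 3.7500, f(x_8) = 0.210526, coefficient = 1

I ≈ (0.281250/3) × 6.846492 = 0.641859
Exact value: 0.641854
Error: 0.000005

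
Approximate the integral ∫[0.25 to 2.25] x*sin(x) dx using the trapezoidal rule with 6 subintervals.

f(x) = x*sin(x)
a = 0.25, b = 2.25, n = 6
h = (b - a)/n = 0.333333

Trapezoidal rule: (h/2)[f(x₀) + 2f(x₁) + 2f(x₂) + ... + f(xₙ)]

x_0 = 0.2500, f(x_0) = 0.061851, coefficient = 1
x_1 = 0.5833, f(x_1) = 0.321305, coefficient = 2
x_2 = 0.9167, f(x_2) = 0.727446, coefficient = 2
x_3 = 1.2500, f(x_3) = 1.186231, coefficient = 2
x_4 = 1.5833, f(x_4) = 1.583209, coefficient = 2
x_5 = 1.9167, f(x_5) = 1.803163, coefficient = 2
x_6 = 2.2500, f(x_6) = 1.750665, coefficient = 1

I ≈ (0.333333/2) × 13.055224 = 2.175871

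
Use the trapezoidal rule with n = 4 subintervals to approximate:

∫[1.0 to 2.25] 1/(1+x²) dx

f(x) = 1/(1+x²)
a = 1.0, b = 2.25, n = 4
h = (b - a)/n = 0.312500

Trapezoidal rule: (h/2)[f(x₀) + 2f(x₁) + 2f(x₂) + ... + f(xₙ)]

x_0 = 1.0000, f(x_0) = 0.500000, coefficient = 1
x_1 = 1.3125, f(x_1) = 0.367288, coefficient = 2
x_2 = 1.6250, f(x_2) = 0.274678, coefficient = 2
x_3 = 1.9375, f(x_3) = 0.210353, coefficient = 2
x_4 = 2.2500, f(x_4) = 0.164948, coefficient = 1

I ≈ (0.312500/2) × 2.369588 = 0.370248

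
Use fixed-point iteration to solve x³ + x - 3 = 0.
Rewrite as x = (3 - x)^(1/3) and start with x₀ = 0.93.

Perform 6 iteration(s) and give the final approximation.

Equation: x³ + x - 3 = 0
Fixed-point form: x = (3 - x)^(1/3)
x₀ = 0.93

x_1 = g(0.930000) = 1.274452
x_2 = g(1.274452) = 1.199432
x_3 = g(1.199432) = 1.216568
x_4 = g(1.216568) = 1.212697
x_5 = g(1.212697) = 1.213574
x_6 = g(1.213574) = 1.213375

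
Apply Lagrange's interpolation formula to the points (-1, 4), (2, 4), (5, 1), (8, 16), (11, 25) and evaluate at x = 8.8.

Lagrange interpolation formula:
P(x) = Σ yᵢ × Lᵢ(x)
where Lᵢ(x) = Π_{j≠i} (x - xⱼ)/(xᵢ - xⱼ)

L_0(8.8) = (8.8 - 2)/(-1 - 2) × (8.8 - 5)/(-1 - 5) × (8.8 - 8)/(-1 - 8) × (8.8 - 11)/(-1 - 11) = -0.023394
L_1(8.8) = (8.8 - (-1))/(2 - (-1)) × (8.8 - 5)/(2 - 5) × (8.8 - 8)/(2 - 8) × (8.8 - 11)/(2 - 11) = 0.134861
L_2(8.8) = (8.8 - (-1))/(5 - (-1)) × (8.8 - 2)/(5 - 2) × (8.8 - 8)/(5 - 8) × (8.8 - 11)/(5 - 11) = -0.361995
L_3(8.8) = (8.8 - (-1))/(8 - (-1)) × (8.8 - 2)/(8 - 2) × (8.8 - 5)/(8 - 5) × (8.8 - 11)/(8 - 11) = 1.146318
L_4(8.8) = (8.8 - (-1))/(11 - (-1)) × (8.8 - 2)/(11 - 2) × (8.8 - 5)/(11 - 5) × (8.8 - 8)/(11 - 8) = 0.104211

P(8.8) = 4×L_0(8.8) + 4×L_1(8.8) + 1×L_2(8.8) + 16×L_3(8.8) + 25×L_4(8.8)
P(8.8) = 21.030222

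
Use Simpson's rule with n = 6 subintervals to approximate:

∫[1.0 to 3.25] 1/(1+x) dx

f(x) = 1/(1+x)
a = 1.0, b = 3.25, n = 6
h = (b - a)/n = 0.375000

Simpson's rule: (h/3)[f(x₀) + 4f(x₁) + 2f(x₂) + ... + f(xₙ)]

x_0 = 1.0000, f(x_0) = 0.500000, coefficient = 1
x_1 = 1.3750, f(x_1) = 0.421053, coefficient = 4
x_2 = 1.7500, f(x_2) = 0.363636, coefficient = 2
x_3 = 2.1250, f(x_3) = 0.320000, coefficient = 4
x_4 = 2.5000, f(x_4) = 0.285714, coefficient = 2
x_5 = 2.8750, f(x_5) = 0.258065, coefficient = 4
x_6 = 3.2500, f(x_6) = 0.235294, coefficient = 1

I ≈ (0.375000/3) × 6.030464 = 0.753808
Exact value: 0.753772
Error: 0.000036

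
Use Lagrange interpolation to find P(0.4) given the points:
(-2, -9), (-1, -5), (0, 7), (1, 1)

Lagrange interpolation formula:
P(x) = Σ yᵢ × Lᵢ(x)
where Lᵢ(x) = Π_{j≠i} (x - xⱼ)/(xᵢ - xⱼ)

L_0(0.4) = (0.4 - (-1))/(-2 - (-1)) × (0.4 - 0)/(-2 - 0) × (0.4 - 1)/(-2 - 1) = 0.056000
L_1(0.4) = (0.4 - (-2))/(-1 - (-2)) × (0.4 - 0)/(-1 - 0) × (0.4 - 1)/(-1 - 1) = -0.288000
L_2(0.4) = (0.4 - (-2))/(0 - (-2)) × (0.4 - (-1))/(0 - (-1)) × (0.4 - 1)/(0 - 1) = 1.008000
L_3(0.4) = (0.4 - (-2))/(1 - (-2)) × (0.4 - (-1))/(1 - (-1)) × (0.4 - 0)/(1 - 0) = 0.224000

P(0.4) = (-9)×L_0(0.4) + (-5)×L_1(0.4) + 7×L_2(0.4) + 1×L_3(0.4)
P(0.4) = 8.216000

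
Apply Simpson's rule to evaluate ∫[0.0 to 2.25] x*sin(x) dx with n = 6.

f(x) = x*sin(x)
a = 0.0, b = 2.25, n = 6
h = (b - a)/n = 0.375000

Simpson's rule: (h/3)[f(x₀) + 4f(x₁) + 2f(x₂) + ... + f(xₙ)]

x_0 = 0.0000, f(x_0) = 0.000000, coefficient = 1
x_1 = 0.3750, f(x_1) = 0.137352, coefficient = 4
x_2 = 0.7500, f(x_2) = 0.511229, coefficient = 2
x_3 = 1.1250, f(x_3) = 1.015051, coefficient = 4
x_4 = 1.5000, f(x_4) = 1.496242, coefficient = 2
x_5 = 1.8750, f(x_5) = 1.788911, coefficient = 4
x_6 = 2.2500, f(x_6) = 1.750665, coefficient = 1

I ≈ (0.375000/3) × 17.530864 = 2.191358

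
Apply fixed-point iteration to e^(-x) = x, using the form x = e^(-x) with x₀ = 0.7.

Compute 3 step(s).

Equation: e^(-x) = x
Fixed-point form: x = e^(-x)
x₀ = 0.7

x_1 = g(0.700000) = 0.496585
x_2 = g(0.496585) = 0.608605
x_3 = g(0.608605) = 0.544109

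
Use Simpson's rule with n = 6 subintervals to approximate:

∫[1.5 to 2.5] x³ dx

f(x) = x³
a = 1.5, b = 2.5, n = 6
h = (b - a)/n = 0.166667

Simpson's rule: (h/3)[f(x₀) + 4f(x₁) + 2f(x₂) + ... + f(xₙ)]

x_0 = 1.5000, f(x_0) = 3.375000, coefficient = 1
x_1 = 1.6667, f(x_1) = 4.629630, coefficient = 4
x_2 = 1.8333, f(x_2) = 6.162037, coefficient = 2
x_3 = 2.0000, f(x_3) = 8.000000, coefficient = 4
x_4 = 2.1667, f(x_4) = 10.171296, coefficient = 2
x_5 = 2.3333, f(x_5) = 12.703704, coefficient = 4
x_6 = 2.5000, f(x_6) = 15.625000, coefficient = 1

I ≈ (0.166667/3) × 153.000000 = 8.500000
Exact value: 8.500000
Error: 0.000000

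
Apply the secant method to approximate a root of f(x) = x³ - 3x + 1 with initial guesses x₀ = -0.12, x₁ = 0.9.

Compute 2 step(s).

f(x) = x³ - 3x + 1
x₀ = -0.12, x₁ = 0.9

Secant formula: x_{n+1} = x_n - f(x_n)(x_n - x_{n-1})/(f(x_n) - f(x_{n-1}))

Iteration 1:
  f(-0.120000) = 1.358272
  f(0.900000) = -0.971000
  x_2 = 0.900000 - (-0.971000)×(0.900000 - (-0.120000))/(-0.971000 - 1.358272)
       = 0.474794
Iteration 2:
  f(0.900000) = -0.971000
  f(0.474794) = -0.317350
  x_3 = 0.474794 - (-0.317350)×(0.474794 - 0.900000)/(-0.317350 - (-0.971000))
       = 0.268355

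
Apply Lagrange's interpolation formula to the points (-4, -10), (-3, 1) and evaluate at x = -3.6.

Lagrange interpolation formula:
P(x) = Σ yᵢ × Lᵢ(x)
where Lᵢ(x) = Π_{j≠i} (x - xⱼ)/(xᵢ - xⱼ)

L_0(-3.6) = (-3.6 - (-3))/(-4 - (-3)) = 0.600000
L_1(-3.6) = (-3.6 - (-4))/(-3 - (-4)) = 0.400000

P(-3.6) = (-10)×L_0(-3.6) + 1×L_1(-3.6)
P(-3.6) = -5.600000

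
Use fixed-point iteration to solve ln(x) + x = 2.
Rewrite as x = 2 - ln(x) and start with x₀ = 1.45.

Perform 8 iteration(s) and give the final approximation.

Equation: ln(x) + x = 2
Fixed-point form: x = 2 - ln(x)
x₀ = 1.45

x_1 = g(1.450000) = 1.628436
x_2 = g(1.628436) = 1.512380
x_3 = g(1.512380) = 1.586316
x_4 = g(1.586316) = 1.538586
x_5 = g(1.538586) = 1.569136
x_6 = g(1.569136) = 1.549475
x_7 = g(1.549475) = 1.562084
x_8 = g(1.562084) = 1.553979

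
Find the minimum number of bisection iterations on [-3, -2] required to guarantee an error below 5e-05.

We need (b-a)/2^n ≤ 5e-05
(-2 - (-3))/2^n ≤ 5e-05
1/2^n ≤ 5e-05
2^n ≥ 20000
n ≥ log₂(20000) = 14.29
n ≥ 15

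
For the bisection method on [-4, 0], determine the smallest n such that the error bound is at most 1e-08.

We need (b-a)/2^n ≤ 1e-08
(0 - (-4))/2^n ≤ 1e-08
4/2^n ≤ 1e-08
2^n ≥ 400000000
n ≥ log₂(400000000) = 28.58
n ≥ 29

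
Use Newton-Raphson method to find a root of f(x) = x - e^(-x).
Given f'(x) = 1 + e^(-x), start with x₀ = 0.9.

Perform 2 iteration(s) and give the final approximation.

f(x) = x - e^(-x)
f'(x) = 1 + e^(-x)
x₀ = 0.9

Newton-Raphson formula: x_{n+1} = x_n - f(x_n)/f'(x_n)

Iteration 1:
  f(0.900000) = 0.493430
  f'(0.900000) = 1.406570
  x_1 = 0.900000 - 0.493430/1.406570 = 0.549196
Iteration 2:
  f(0.549196) = -0.028218
  f'(0.549196) = 1.577414
  x_2 = 0.549196 - (-0.028218)/1.577414 = 0.567085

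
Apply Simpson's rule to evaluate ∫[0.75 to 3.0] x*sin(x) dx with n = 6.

f(x) = x*sin(x)
a = 0.75, b = 3.0, n = 6
h = (b - a)/n = 0.375000

Simpson's rule: (h/3)[f(x₀) + 4f(x₁) + 2f(x₂) + ... + f(xₙ)]

x_0 = 0.7500, f(x_0) = 0.511229, coefficient = 1
x_1 = 1.1250, f(x_1) = 1.015051, coefficient = 4
x_2 = 1.5000, f(x_2) = 1.496242, coefficient = 2
x_3 = 1.8750, f(x_3) = 1.788911, coefficient = 4
x_4 = 2.2500, f(x_4) = 1.750665, coefficient = 2
x_5 = 2.6250, f(x_5) = 1.296541, coefficient = 4
x_6 = 3.0000, f(x_6) = 0.423360, coefficient = 1

I ≈ (0.375000/3) × 23.830414 = 2.978802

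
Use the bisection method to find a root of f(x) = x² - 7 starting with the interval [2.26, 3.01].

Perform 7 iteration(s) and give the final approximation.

f(x) = x² - 7
Initial interval: [2.26, 3.01]

Iteration 1:
  c_1 = (2.260000 + 3.010000)/2 = 2.635000
  f(c_1) = f(2.635000) = -0.056775
  f(a) × f(c) ≥ 0, new interval: [2.635000, 3.010000]
Iteration 2:
  c_2 = (2.635000 + 3.010000)/2 = 2.822500
  f(c_2) = f(2.822500) = 0.966506
  f(a) × f(c) < 0, new interval: [2.635000, 2.822500]
Iteration 3:
  c_3 = (2.635000 + 2.822500)/2 = 2.728750
  f(c_3) = f(2.728750) = 0.446077
  f(a) × f(c) < 0, new interval: [2.635000, 2.728750]
Iteration 4:
  c_4 = (2.635000 + 2.728750)/2 = 2.681875
  f(c_4) = f(2.681875) = 0.192454
  f(a) × f(c) < 0, new interval: [2.635000, 2.681875]
Iteration 5:
  c_5 = (2.635000 + 2.681875)/2 = 2.658437
  f(c_5) = f(2.658437) = 0.067290
  f(a) × f(c) < 0, new interval: [2.635000, 2.658437]
Iteration 6:
  c_6 = (2.635000 + 2.658437)/2 = 2.646719
  f(c_6) = f(2.646719) = 0.005120
  f(a) × f(c) < 0, new interval: [2.635000, 2.646719]
Iteration 7:
  c_7 = (2.635000 + 2.646719)/2 = 2.640859
  f(c_7) = f(2.640859) = -0.025862
  f(a) × f(c) ≥ 0, new interval: [2.640859, 2.646719]

After 7 iteration(s), the approximation is c_7 = 2.640859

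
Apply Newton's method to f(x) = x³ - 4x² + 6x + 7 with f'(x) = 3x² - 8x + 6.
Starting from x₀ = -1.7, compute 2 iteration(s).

f(x) = x³ - 4x² + 6x + 7
f'(x) = 3x² - 8x + 6
x₀ = -1.7

Newton-Raphson formula: x_{n+1} = x_n - f(x_n)/f'(x_n)

Iteration 1:
  f(-1.700000) = -19.673000
  f'(-1.700000) = 28.270000
  x_1 = -1.700000 - (-19.673000)/28.270000 = -1.004103
Iteration 2:
  f(-1.004103) = -4.069874
  f'(-1.004103) = 17.057497
  x_2 = -1.004103 - (-4.069874)/17.057497 = -0.765506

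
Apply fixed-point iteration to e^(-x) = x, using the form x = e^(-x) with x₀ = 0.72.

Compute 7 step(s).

Equation: e^(-x) = x
Fixed-point form: x = e^(-x)
x₀ = 0.72

x_1 = g(0.720000) = 0.486752
x_2 = g(0.486752) = 0.614619
x_3 = g(0.614619) = 0.540847
x_4 = g(0.540847) = 0.582255
x_5 = g(0.582255) = 0.558637
x_6 = g(0.558637) = 0.571988
x_7 = g(0.571988) = 0.564402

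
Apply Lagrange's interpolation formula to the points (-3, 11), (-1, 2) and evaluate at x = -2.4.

Lagrange interpolation formula:
P(x) = Σ yᵢ × Lᵢ(x)
where Lᵢ(x) = Π_{j≠i} (x - xⱼ)/(xᵢ - xⱼ)

L_0(-2.4) = (-2.4 - (-1))/(-3 - (-1)) = 0.700000
L_1(-2.4) = (-2.4 - (-3))/(-1 - (-3)) = 0.300000

P(-2.4) = 11×L_0(-2.4) + 2×L_1(-2.4)
P(-2.4) = 8.300000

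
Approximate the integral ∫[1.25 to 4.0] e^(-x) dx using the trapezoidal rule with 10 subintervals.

f(x) = e^(-x)
a = 1.25, b = 4.0, n = 10
h = (b - a)/n = 0.275000

Trapezoidal rule: (h/2)[f(x₀) + 2f(x₁) + 2f(x₂) + ... + f(xₙ)]

x_0 = 1.2500, f(x_0) = 0.286505, coefficient = 1
x_1 = 1.5250, f(x_1) = 0.217621, coefficient = 2
x_2 = 1.8000, f(x_2) = 0.165299, coefficient = 2
x_3 = 2.0750, f(x_3) = 0.125556, coefficient = 2
x_4 = 2.3500, f(x_4) = 0.095369, coefficient = 2
x_5 = 2.6250, f(x_5) = 0.072440, coefficient = 2
x_6 = 2.9000, f(x_6) = 0.055023, coefficient = 2
x_7 = 3.1750, f(x_7) = 0.041794, coefficient = 2
x_8 = 3.4500, f(x_8) = 0.031746, coefficient = 2
x_9 = 3.7250, f(x_9) = 0.024113, coefficient = 2
x_10 = 4.0000, f(x_10) = 0.018316, coefficient = 1

I ≈ (0.275000/2) × 1.962743 = 0.269877
Exact value: 0.268189
Error: 0.001688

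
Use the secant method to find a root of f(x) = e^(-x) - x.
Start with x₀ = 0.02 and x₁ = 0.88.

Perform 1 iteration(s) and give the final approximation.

f(x) = e^(-x) - x
x₀ = 0.02, x₁ = 0.88

Secant formula: x_{n+1} = x_n - f(x_n)(x_n - x_{n-1})/(f(x_n) - f(x_{n-1}))

Iteration 1:
  f(0.020000) = 0.960199
  f(0.880000) = -0.465217
  x_2 = 0.880000 - (-0.465217)×(0.880000 - 0.020000)/(-0.465217 - 0.960199)
       = 0.599319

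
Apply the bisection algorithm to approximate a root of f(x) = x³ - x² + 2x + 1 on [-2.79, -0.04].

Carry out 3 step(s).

f(x) = x³ - x² + 2x + 1
Initial interval: [-2.79, -0.04]

Iteration 1:
  c_1 = (-2.790000 + (-0.040000))/2 = -1.415000
  f(c_1) = f(-1.415000) = -6.665373
  f(a) × f(c) ≥ 0, new interval: [-1.415000, -0.040000]
Iteration 2:
  c_2 = (-1.415000 + (-0.040000))/2 = -0.727500
  f(c_2) = f(-0.727500) = -1.369290
  f(a) × f(c) ≥ 0, new interval: [-0.727500, -0.040000]
Iteration 3:
  c_3 = (-0.727500 + (-0.040000))/2 = -0.383750
  f(c_3) = f(-0.383750) = 0.028723
  f(a) × f(c) < 0, new interval: [-0.727500, -0.383750]

After 3 iteration(s), the approximation is c_3 = -0.383750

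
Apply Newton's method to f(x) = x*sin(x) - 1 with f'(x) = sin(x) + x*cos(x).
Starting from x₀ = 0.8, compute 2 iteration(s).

f(x) = x*sin(x) - 1
f'(x) = sin(x) + x*cos(x)
x₀ = 0.8

Newton-Raphson formula: x_{n+1} = x_n - f(x_n)/f'(x_n)

Iteration 1:
  f(0.800000) = -0.426115
  f'(0.800000) = 1.274721
  x_1 = 0.800000 - (-0.426115)/1.274721 = 1.134281
Iteration 2:
  f(1.134281) = 0.027920
  f'(1.134281) = 1.385786
  x_2 = 1.134281 - 0.027920/1.385786 = 1.114134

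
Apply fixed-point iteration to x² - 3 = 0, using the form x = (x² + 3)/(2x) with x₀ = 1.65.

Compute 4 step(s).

Equation: x² - 3 = 0
Fixed-point form: x = (x² + 3)/(2x)
x₀ = 1.65

x_1 = g(1.650000) = 1.734091
x_2 = g(1.734091) = 1.732052
x_3 = g(1.732052) = 1.732051
x_4 = g(1.732051) = 1.732051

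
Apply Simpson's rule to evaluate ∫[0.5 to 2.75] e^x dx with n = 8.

f(x) = e^x
a = 0.5, b = 2.75, n = 8
h = (b - a)/n = 0.281250

Simpson's rule: (h/3)[f(x₀) + 4f(x₁) + 2f(x₂) + ... + f(xₙ)]

x_0 = 0.5000, f(x_0) = 1.648721, coefficient = 1
x_1 = 0.7812, f(x_1) = 2.184201, coefficient = 4
x_2 = 1.0625, f(x_2) = 2.893596, coefficient = 2
x_3 = 1.3438, f(x_3) = 3.833392, coefficient = 4
x_4 = 1.6250, f(x_4) = 5.078419, coefficient = 2
x_5 = 1.9062, f(x_5) = 6.727812, coefficient = 4
x_6 = 2.1875, f(x_6) = 8.912903, coefficient = 2
x_7 = 2.4688, f(x_7) = 11.807678, coefficient = 4
x_8 = 2.7500, f(x_8) = 15.642632, coefficient = 1

I ≈ (0.281250/3) × 149.273520 = 13.994393
Exact value: 13.993911
Error: 0.000482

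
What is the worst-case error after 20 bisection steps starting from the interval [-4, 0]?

Bisection error bound: |error| ≤ (b-a)/2^n
|error| ≤ (0 - (-4))/2^20 = 4/2^20
|error| ≤ 0.0000038147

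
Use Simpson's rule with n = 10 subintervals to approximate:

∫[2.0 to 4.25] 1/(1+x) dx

f(x) = 1/(1+x)
a = 2.0, b = 4.25, n = 10
h = (b - a)/n = 0.225000

Simpson's rule: (h/3)[f(x₀) + 4f(x₁) + 2f(x₂) + ... + f(xₙ)]

x_0 = 2.0000, f(x_0) = 0.333333, coefficient = 1
x_1 = 2.2250, f(x_1) = 0.310078, coefficient = 4
x_2 = 2.4500, f(x_2) = 0.289855, coefficient = 2
x_3 = 2.6750, f(x_3) = 0.272109, coefficient = 4
x_4 = 2.9000, f(x_4) = 0.256410, coefficient = 2
x_5 = 3.1250, f(x_5) = 0.242424, coefficient = 4
x_6 = 3.3500, f(x_6) = 0.229885, coefficient = 2
x_7 = 3.5750, f(x_7) = 0.218579, coefficient = 4
x_8 = 3.8000, f(x_8) = 0.208333, coefficient = 2
x_9 = 4.0250, f(x_9) = 0.199005, coefficient = 4
x_10 = 4.2500, f(x_10) = 0.190476, coefficient = 1

I ≈ (0.225000/3) × 7.461556 = 0.559617
Exact value: 0.559616
Error: 0.000001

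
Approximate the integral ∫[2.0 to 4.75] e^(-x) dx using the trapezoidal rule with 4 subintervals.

f(x) = e^(-x)
a = 2.0, b = 4.75, n = 4
h = (b - a)/n = 0.687500

Trapezoidal rule: (h/2)[f(x₀) + 2f(x₁) + 2f(x₂) + ... + f(xₙ)]

x_0 = 2.0000, f(x_0) = 0.135335, coefficient = 1
x_1 = 2.6875, f(x_1) = 0.068051, coefficient = 2
x_2 = 3.3750, f(x_2) = 0.034218, coefficient = 2
x_3 = 4.0625, f(x_3) = 0.017206, coefficient = 2
x_4 = 4.7500, f(x_4) = 0.008652, coefficient = 1

I ≈ (0.687500/2) × 0.382937 = 0.131635
Exact value: 0.126684
Error: 0.004951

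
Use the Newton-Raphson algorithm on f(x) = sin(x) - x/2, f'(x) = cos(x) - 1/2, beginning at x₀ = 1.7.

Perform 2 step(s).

f(x) = sin(x) - x/2
f'(x) = cos(x) - 1/2
x₀ = 1.7

Newton-Raphson formula: x_{n+1} = x_n - f(x_n)/f'(x_n)

Iteration 1:
  f(1.700000) = 0.141665
  f'(1.700000) = -0.628844
  x_1 = 1.700000 - 0.141665/(-0.628844) = 1.925278
Iteration 2:
  f(1.925278) = -0.024812
  f'(1.925278) = -0.847104
  x_2 = 1.925278 - (-0.024812)/(-0.847104) = 1.895987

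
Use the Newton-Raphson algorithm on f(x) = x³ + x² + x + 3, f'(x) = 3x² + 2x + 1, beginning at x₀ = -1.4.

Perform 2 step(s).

f(x) = x³ + x² + x + 3
f'(x) = 3x² + 2x + 1
x₀ = -1.4

Newton-Raphson formula: x_{n+1} = x_n - f(x_n)/f'(x_n)

Iteration 1:
  f(-1.400000) = 0.816000
  f'(-1.400000) = 4.080000
  x_1 = -1.400000 - 0.816000/4.080000 = -1.600000
Iteration 2:
  f(-1.600000) = -0.136000
  f'(-1.600000) = 5.480000
  x_2 = -1.600000 - (-0.136000)/5.480000 = -1.575182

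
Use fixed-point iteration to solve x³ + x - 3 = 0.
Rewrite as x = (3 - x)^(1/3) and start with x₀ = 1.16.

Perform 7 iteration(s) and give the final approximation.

Equation: x³ + x - 3 = 0
Fixed-point form: x = (3 - x)^(1/3)
x₀ = 1.16

x_1 = g(1.160000) = 1.225385
x_2 = g(1.225385) = 1.210695
x_3 = g(1.210695) = 1.214026
x_4 = g(1.214026) = 1.213272
x_5 = g(1.213272) = 1.213443
x_6 = g(1.213443) = 1.213405
x_7 = g(1.213405) = 1.213413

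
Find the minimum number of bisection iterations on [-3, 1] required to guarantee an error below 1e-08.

We need (b-a)/2^n ≤ 1e-08
(1 - (-3))/2^n ≤ 1e-08
4/2^n ≤ 1e-08
2^n ≥ 400000000
n ≥ log₂(400000000) = 28.58
n ≥ 29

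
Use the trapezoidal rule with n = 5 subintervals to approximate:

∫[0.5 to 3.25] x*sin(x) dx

f(x) = x*sin(x)
a = 0.5, b = 3.25, n = 5
h = (b - a)/n = 0.550000

Trapezoidal rule: (h/2)[f(x₀) + 2f(x₁) + 2f(x₂) + ... + f(xₙ)]

x_0 = 0.5000, f(x_0) = 0.239713, coefficient = 1
x_1 = 1.0500, f(x_1) = 0.910794, coefficient = 2
x_2 = 1.6000, f(x_2) = 1.599318, coefficient = 2
x_3 = 2.1500, f(x_3) = 1.799332, coefficient = 2
x_4 = 2.7000, f(x_4) = 1.153926, coefficient = 2
x_5 = 3.2500, f(x_5) = -0.351634, coefficient = 1

I ≈ (0.550000/2) × 10.814819 = 2.974075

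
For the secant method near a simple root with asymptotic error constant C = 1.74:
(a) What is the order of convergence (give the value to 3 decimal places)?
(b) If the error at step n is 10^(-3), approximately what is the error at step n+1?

(a) Secant method has superlinear convergence with order φ = (1+√5)/2 ≈ 1.618.
    This means |e_{n+1}| ≈ C|e_n|^1.618.

(b) With |e_n| = 10^(-3) and C = 1.74:
    |e_{n+1}| ≈ 1.74 × (10^(-3))^1.618 = 1.74 × 10^(-4.85)

(a) ≈ 1.618 (golden ratio); (b) |e_{n+1}| ≈ 2.435e-05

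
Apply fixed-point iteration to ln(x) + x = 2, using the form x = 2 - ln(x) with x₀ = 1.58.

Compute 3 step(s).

Equation: ln(x) + x = 2
Fixed-point form: x = 2 - ln(x)
x₀ = 1.58

x_1 = g(1.580000) = 1.542575
x_2 = g(1.542575) = 1.566547
x_3 = g(1.566547) = 1.551126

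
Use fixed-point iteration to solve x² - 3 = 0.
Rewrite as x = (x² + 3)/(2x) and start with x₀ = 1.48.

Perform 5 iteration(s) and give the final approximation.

Equation: x² - 3 = 0
Fixed-point form: x = (x² + 3)/(2x)
x₀ = 1.48

x_1 = g(1.480000) = 1.753514
x_2 = g(1.753514) = 1.732182
x_3 = g(1.732182) = 1.732051
x_4 = g(1.732051) = 1.732051
x_5 = g(1.732051) = 1.732051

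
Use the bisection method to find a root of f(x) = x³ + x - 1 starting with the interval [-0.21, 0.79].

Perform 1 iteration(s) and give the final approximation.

f(x) = x³ + x - 1
Initial interval: [-0.21, 0.79]

Iteration 1:
  c_1 = (-0.210000 + 0.790000)/2 = 0.290000
  f(c_1) = f(0.290000) = -0.685611
  f(a) × f(c) ≥ 0, new interval: [0.290000, 0.790000]

After 1 iteration(s), the approximation is c_1 = 0.290000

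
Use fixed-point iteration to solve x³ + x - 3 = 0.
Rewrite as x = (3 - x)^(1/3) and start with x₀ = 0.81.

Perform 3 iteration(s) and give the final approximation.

Equation: x³ + x - 3 = 0
Fixed-point form: x = (3 - x)^(1/3)
x₀ = 0.81

x_1 = g(0.810000) = 1.298618
x_2 = g(1.298618) = 1.193807
x_3 = g(1.193807) = 1.217834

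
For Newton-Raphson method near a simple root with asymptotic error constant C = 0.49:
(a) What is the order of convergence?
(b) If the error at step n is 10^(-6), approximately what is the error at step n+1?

(a) Newton-Raphson has quadratic (order 2) convergence near simple roots.
    This means |e_{n+1}| ≈ C|e_n|².

(b) With |e_n| = 10^(-6) and C = 0.49:
    |e_{n+1}| ≈ 0.49 × (10^(-6))² = 0.49 × 10^(-12)

(a) 2 (quadratic); (b) |e_{n+1}| ≈ 4.900e-13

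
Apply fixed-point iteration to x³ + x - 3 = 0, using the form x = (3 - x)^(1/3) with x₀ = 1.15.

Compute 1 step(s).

Equation: x³ + x - 3 = 0
Fixed-point form: x = (3 - x)^(1/3)
x₀ = 1.15

x_1 = g(1.150000) = 1.227601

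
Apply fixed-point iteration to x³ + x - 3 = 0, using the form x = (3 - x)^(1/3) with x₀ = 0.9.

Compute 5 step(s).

Equation: x³ + x - 3 = 0
Fixed-point form: x = (3 - x)^(1/3)
x₀ = 0.9

x_1 = g(0.900000) = 1.280579
x_2 = g(1.280579) = 1.198011
x_3 = g(1.198011) = 1.216888
x_4 = g(1.216888) = 1.212624
x_5 = g(1.212624) = 1.213590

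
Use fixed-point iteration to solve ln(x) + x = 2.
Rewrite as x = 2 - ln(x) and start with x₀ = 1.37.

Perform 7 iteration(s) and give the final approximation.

Equation: ln(x) + x = 2
Fixed-point form: x = 2 - ln(x)
x₀ = 1.37

x_1 = g(1.370000) = 1.685189
x_2 = g(1.685189) = 1.478122
x_3 = g(1.478122) = 1.609228
x_4 = g(1.609228) = 1.524246
x_5 = g(1.524246) = 1.578500
x_6 = g(1.578500) = 1.543525
x_7 = g(1.543525) = 1.565931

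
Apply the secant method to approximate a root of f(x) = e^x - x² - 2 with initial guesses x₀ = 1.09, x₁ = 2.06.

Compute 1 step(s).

f(x) = e^x - x² - 2
x₀ = 1.09, x₁ = 2.06

Secant formula: x_{n+1} = x_n - f(x_n)(x_n - x_{n-1})/(f(x_n) - f(x_{n-1}))

Iteration 1:
  f(1.090000) = -0.213826
  f(2.060000) = 1.602370
  x_2 = 2.060000 - 1.602370×(2.060000 - 1.090000)/(1.602370 - (-0.213826))
       = 1.204201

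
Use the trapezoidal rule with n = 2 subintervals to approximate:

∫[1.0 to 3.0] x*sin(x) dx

f(x) = x*sin(x)
a = 1.0, b = 3.0, n = 2
h = (b - a)/n = 1.000000

Trapezoidal rule: (h/2)[f(x₀) + 2f(x₁) + 2f(x₂) + ... + f(xₙ)]

x_0 = 1.0000, f(x_0) = 0.841471, coefficient = 1
x_1 = 2.0000, f(x_1) = 1.818595, coefficient = 2
x_2 = 3.0000, f(x_2) = 0.423360, coefficient = 1

I ≈ (1.000000/2) × 4.902021 = 2.451010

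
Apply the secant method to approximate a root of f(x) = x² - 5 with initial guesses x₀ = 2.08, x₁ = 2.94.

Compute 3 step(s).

f(x) = x² - 5
x₀ = 2.08, x₁ = 2.94

Secant formula: x_{n+1} = x_n - f(x_n)(x_n - x_{n-1})/(f(x_n) - f(x_{n-1}))

Iteration 1:
  f(2.080000) = -0.673600
  f(2.940000) = 3.643600
  x_2 = 2.940000 - 3.643600×(2.940000 - 2.080000)/(3.643600 - (-0.673600))
       = 2.214183
Iteration 2:
  f(2.940000) = 3.643600
  f(2.214183) = -0.097392
  x_3 = 2.214183 - (-0.097392)×(2.214183 - 2.940000)/(-0.097392 - 3.643600)
       = 2.233079
Iteration 3:
  f(2.214183) = -0.097392
  f(2.233079) = -0.013358
  x_4 = 2.233079 - (-0.013358)×(2.233079 - 2.214183)/(-0.013358 - (-0.097392))
       = 2.236083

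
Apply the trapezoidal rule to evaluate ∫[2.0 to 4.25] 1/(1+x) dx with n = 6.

f(x) = 1/(1+x)
a = 2.0, b = 4.25, n = 6
h = (b - a)/n = 0.375000

Trapezoidal rule: (h/2)[f(x₀) + 2f(x₁) + 2f(x₂) + ... + f(xₙ)]

x_0 = 2.0000, f(x_0) = 0.333333, coefficient = 1
x_1 = 2.3750, f(x_1) = 0.296296, coefficient = 2
x_2 = 2.7500, f(x_2) = 0.266667, coefficient = 2
x_3 = 3.1250, f(x_3) = 0.242424, coefficient = 2
x_4 = 3.5000, f(x_4) = 0.222222, coefficient = 2
x_5 = 3.8750, f(x_5) = 0.205128, coefficient = 2
x_6 = 4.2500, f(x_6) = 0.190476, coefficient = 1

I ≈ (0.375000/2) × 2.989285 = 0.560491
Exact value: 0.559616
Error: 0.000875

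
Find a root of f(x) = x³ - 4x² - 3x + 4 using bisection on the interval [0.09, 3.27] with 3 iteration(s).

f(x) = x³ - 4x² - 3x + 4
Initial interval: [0.09, 3.27]

Iteration 1:
  c_1 = (0.090000 + 3.270000)/2 = 1.680000
  f(c_1) = f(1.680000) = -7.587968
  f(a) × f(c) < 0, new interval: [0.090000, 1.680000]
Iteration 2:
  c_2 = (0.090000 + 1.680000)/2 = 0.885000
  f(c_2) = f(0.885000) = -1.094746
  f(a) × f(c) < 0, new interval: [0.090000, 0.885000]
Iteration 3:
  c_3 = (0.090000 + 0.885000)/2 = 0.487500
  f(c_3) = f(0.487500) = 1.702732
  f(a) × f(c) ≥ 0, new interval: [0.487500, 0.885000]

After 3 iteration(s), the approximation is c_3 = 0.487500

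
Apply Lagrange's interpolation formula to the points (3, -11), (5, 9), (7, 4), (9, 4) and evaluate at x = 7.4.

Lagrange interpolation formula:
P(x) = Σ yᵢ × Lᵢ(x)
where Lᵢ(x) = Π_{j≠i} (x - xⱼ)/(xᵢ - xⱼ)

L_0(7.4) = (7.4 - 5)/(3 - 5) × (7.4 - 7)/(3 - 7) × (7.4 - 9)/(3 - 9) = 0.032000
L_1(7.4) = (7.4 - 3)/(5 - 3) × (7.4 - 7)/(5 - 7) × (7.4 - 9)/(5 - 9) = -0.176000
L_2(7.4) = (7.4 - 3)/(7 - 3) × (7.4 - 5)/(7 - 5) × (7.4 - 9)/(7 - 9) = 1.056000
L_3(7.4) = (7.4 - 3)/(9 - 3) × (7.4 - 5)/(9 - 5) × (7.4 - 7)/(9 - 7) = 0.088000

P(7.4) = (-11)×L_0(7.4) + 9×L_1(7.4) + 4×L_2(7.4) + 4×L_3(7.4)
P(7.4) = 2.640000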